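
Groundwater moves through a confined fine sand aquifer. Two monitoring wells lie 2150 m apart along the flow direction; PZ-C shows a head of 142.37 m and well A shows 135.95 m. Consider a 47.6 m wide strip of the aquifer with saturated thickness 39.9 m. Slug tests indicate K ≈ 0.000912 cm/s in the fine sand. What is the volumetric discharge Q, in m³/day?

4.47

Convert K: 0.000912 cm/s × 864 = 0.7880 m/day.
Cross-sectional area A = 47.6 × 39.9 = 1899 m².
Hydraulic gradient i = (142.37 − 135.95) / 2150 = 6.42 / 2150 = 0.002986.
Darcy's law: Q = K · A · i = 0.7880 × 1899 × 0.002986 = 4.469 m³/day.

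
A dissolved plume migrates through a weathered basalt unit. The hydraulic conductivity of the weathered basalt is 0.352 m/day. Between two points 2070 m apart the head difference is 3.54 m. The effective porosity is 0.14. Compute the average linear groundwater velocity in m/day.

0.00430

Hydraulic gradient i = Δh / L = 3.54 / 2070 = 0.001710.
Darcy flux q = K · i = 0.3520 × 0.001710 = 0.0006020 m/day.
Seepage velocity v = q / n_e = 0.0006020 / 0.14 = 0.004300 m/day.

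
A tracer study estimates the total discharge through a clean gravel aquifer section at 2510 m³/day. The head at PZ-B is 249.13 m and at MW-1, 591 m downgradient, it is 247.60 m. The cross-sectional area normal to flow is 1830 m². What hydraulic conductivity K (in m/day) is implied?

Hydraulic gradient i = (249.13 − 247.60) / 591 = 1.53 / 591 = 0.002589.
From Q = K·A·i, K = Q / (A·i) = 2510 / (1830 × 0.002589) = 529.8 m/day.

530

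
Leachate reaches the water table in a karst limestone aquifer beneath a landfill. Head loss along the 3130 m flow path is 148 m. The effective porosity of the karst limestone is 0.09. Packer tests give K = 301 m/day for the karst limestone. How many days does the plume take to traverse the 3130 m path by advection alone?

Hydraulic gradient i = Δh / L = 148 / 3130 = 0.04728.
Darcy flux q = K · i = 301.0 × 0.04728 = 14.23 m/day.
Seepage velocity v = q / n_e = 14.23 / 0.09 = 158.1 m/day.
Travel time t = L / v = 3130 / 158.1 = 19.79 days.

19.8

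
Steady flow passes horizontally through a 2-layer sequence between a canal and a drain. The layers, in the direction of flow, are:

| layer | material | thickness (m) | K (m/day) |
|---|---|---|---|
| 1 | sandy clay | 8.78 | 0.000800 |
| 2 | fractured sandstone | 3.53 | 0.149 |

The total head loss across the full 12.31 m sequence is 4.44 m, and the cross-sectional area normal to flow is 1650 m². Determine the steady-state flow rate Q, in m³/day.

0.666

Flow is perpendicular to layering, so the layers act in series and the equivalent K is the thickness-weighted harmonic mean.
Total thickness L = 8.78 + 3.53 = 12.31 m.
Σ(b_i/K_i) = 8.78/0.000800 + 3.53/0.149 = 10999 d.
K_eq = L / Σ(b_i/K_i) = 12.31 / 10999 = 0.001119 m/day.
Q = K_eq · A · (Δh/L) = 0.001119 × 1650 × (4.44/12.31) = 0.6661 m³/day.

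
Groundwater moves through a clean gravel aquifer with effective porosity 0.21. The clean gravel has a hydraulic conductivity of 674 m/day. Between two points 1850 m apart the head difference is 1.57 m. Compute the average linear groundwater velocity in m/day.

Hydraulic gradient i = Δh / L = 1.57 / 1850 = 0.0008486.
Darcy flux q = K · i = 674.0 × 0.0008486 = 0.5720 m/day.
Seepage velocity v = q / n_e = 0.5720 / 0.21 = 2.724 m/day.

2.72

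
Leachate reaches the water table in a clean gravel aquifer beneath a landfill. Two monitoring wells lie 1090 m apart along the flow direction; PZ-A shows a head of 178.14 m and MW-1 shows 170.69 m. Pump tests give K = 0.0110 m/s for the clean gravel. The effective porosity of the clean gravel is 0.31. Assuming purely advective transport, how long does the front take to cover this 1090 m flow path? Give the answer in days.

52.0

Convert K: 0.0110 m/s × 86400 = 950.4 m/day.
Hydraulic gradient i = (178.14 − 170.69) / 1090 = 7.45 / 1090 = 0.006835.
Darcy flux q = K · i = 950.4 × 0.006835 = 6.496 m/day.
Seepage velocity v = q / n_e = 6.496 / 0.31 = 20.95 m/day.
Travel time t = L / v = 1090 / 20.95 = 52.02 days.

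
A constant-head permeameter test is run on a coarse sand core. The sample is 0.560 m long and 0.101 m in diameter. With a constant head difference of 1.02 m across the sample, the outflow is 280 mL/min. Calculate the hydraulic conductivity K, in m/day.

27.6

Cross-sectional area A = π·(d/2)² = π × (0.101/2)² = 0.008012 m².
Convert discharge: 280 mL/min = 4.667e-06 m³/s.
Darcy's law rearranged: K = Q·L / (A·Δh) = 4.667e-06 × 0.560 / (0.008012 × 1.02) = 0.0003198 m/s = 27.63 m/day.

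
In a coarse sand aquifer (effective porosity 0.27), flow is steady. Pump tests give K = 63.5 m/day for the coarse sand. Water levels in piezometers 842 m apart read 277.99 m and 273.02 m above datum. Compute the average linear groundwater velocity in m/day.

1.39

Hydraulic gradient i = (277.99 − 273.02) / 842 = 4.97 / 842 = 0.005903.
Darcy flux q = K · i = 63.50 × 0.005903 = 0.3748 m/day.
Seepage velocity v = q / n_e = 0.3748 / 0.27 = 1.388 m/day.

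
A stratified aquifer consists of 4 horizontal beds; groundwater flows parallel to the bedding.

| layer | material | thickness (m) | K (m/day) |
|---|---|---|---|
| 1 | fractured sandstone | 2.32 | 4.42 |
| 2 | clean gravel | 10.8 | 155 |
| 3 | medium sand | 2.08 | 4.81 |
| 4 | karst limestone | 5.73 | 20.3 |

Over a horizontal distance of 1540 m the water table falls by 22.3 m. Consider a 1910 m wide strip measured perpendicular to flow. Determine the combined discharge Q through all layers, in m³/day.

Flow is parallel to layering, so each bed carries its own Darcy discharge and the transmissivities add.
Σ(K_i·b_i) = 4.42×2.32 + 155×10.8 + 4.81×2.08 + 20.3×5.73 = 1811 m²/day.
Hydraulic gradient i = Δh / L = 22.3 / 1540 = 0.01448.
Q = Σ(K_i·b_i) · W · i = 1811 × 1910 × 0.01448 = 50077 m³/day.

50100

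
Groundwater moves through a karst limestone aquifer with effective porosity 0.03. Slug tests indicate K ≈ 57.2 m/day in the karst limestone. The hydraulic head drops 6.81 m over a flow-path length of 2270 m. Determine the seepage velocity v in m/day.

5.72

Hydraulic gradient i = Δh / L = 6.81 / 2270 = 0.003000.
Darcy flux q = K · i = 57.20 × 0.003000 = 0.1716 m/day.
Seepage velocity v = q / n_e = 0.1716 / 0.03 = 5.720 m/day.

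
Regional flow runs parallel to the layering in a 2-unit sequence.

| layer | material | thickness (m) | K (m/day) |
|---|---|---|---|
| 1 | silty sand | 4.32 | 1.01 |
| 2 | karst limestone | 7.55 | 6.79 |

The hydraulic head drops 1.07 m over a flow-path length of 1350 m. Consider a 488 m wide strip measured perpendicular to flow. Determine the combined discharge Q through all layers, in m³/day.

21.5

Flow is parallel to layering, so each bed carries its own Darcy discharge and the transmissivities add.
Σ(K_i·b_i) = 1.01×4.32 + 6.79×7.55 = 55.63 m²/day.
Hydraulic gradient i = Δh / L = 1.07 / 1350 = 0.0007926.
Q = Σ(K_i·b_i) · W · i = 55.63 × 488 × 0.0007926 = 21.52 m³/day.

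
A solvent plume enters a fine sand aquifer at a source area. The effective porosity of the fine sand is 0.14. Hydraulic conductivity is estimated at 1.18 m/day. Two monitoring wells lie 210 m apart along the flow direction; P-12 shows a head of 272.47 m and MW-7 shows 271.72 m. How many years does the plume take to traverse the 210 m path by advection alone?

19.1

Hydraulic gradient i = (272.47 − 271.72) / 210 = 0.75 / 210 = 0.003571.
Darcy flux q = K · i = 1.180 × 0.003571 = 0.004214 m/day.
Seepage velocity v = q / n_e = 0.004214 / 0.14 = 0.03010 m/day.
Travel time t = L / v = 210 / 0.03010 = 6976 days = 19.10 years.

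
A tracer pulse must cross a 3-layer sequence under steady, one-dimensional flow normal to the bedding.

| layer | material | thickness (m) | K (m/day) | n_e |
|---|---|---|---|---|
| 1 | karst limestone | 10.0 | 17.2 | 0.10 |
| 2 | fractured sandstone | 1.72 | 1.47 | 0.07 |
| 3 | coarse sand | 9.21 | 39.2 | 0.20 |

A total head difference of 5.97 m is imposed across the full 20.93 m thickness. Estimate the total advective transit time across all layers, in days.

0.986

With flow normal to the layers, continuity requires the same specific discharge q through every layer.
Σ(b_i/K_i) = 10.0/17.2 + 1.72/1.47 + 9.21/39.2 = 1.986 d.
q = Δh / Σ(b_i/K_i) = 5.97 / 1.986 = 3.005 m/day.
In each layer the seepage velocity is v_i = q/n_i, so the layer transit time is t_i = b_i·n_i / q:
  layer 1 (karst limestone): t_1 = 10.0 × 0.10 / 3.005 = 0.3327 d
  layer 2 (fractured sandstone): t_2 = 1.72 × 0.07 / 3.005 = 0.04006 d
  layer 3 (coarse sand): t_3 = 9.21 × 0.20 / 3.005 = 0.6129 d
Total t = Σ t_i = 0.9857 days.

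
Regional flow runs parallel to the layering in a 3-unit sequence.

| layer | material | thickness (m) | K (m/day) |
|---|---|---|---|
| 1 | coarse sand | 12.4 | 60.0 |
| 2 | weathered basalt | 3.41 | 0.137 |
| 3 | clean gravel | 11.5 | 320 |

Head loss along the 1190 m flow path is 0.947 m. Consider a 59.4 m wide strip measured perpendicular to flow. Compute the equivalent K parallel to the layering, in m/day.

Flow is parallel to layering, so each bed carries its own Darcy discharge and the transmissivities add.
Σ(K_i·b_i) = 60.0×12.4 + 0.137×3.41 + 320×11.5 = 4424 m²/day.
Total thickness b = 27.31 m, so K_eq = Σ(K_i·b_i)/b = 162.0 m/day.

162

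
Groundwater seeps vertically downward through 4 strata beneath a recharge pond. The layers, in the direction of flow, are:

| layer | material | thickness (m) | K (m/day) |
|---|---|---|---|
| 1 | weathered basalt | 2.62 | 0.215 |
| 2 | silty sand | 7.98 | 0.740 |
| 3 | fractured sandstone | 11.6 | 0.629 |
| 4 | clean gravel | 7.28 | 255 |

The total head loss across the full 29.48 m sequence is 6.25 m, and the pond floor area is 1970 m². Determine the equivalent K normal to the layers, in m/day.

Flow is perpendicular to layering, so the layers act in series and the equivalent K is the thickness-weighted harmonic mean.
Total thickness L = 2.62 + 7.98 + 11.6 + 7.28 = 29.48 m.
Σ(b_i/K_i) = 2.62/0.215 + 7.98/0.740 + 11.6/0.629 + 7.28/255 = 41.44 d.
K_eq = L / Σ(b_i/K_i) = 29.48 / 41.44 = 0.7114 m/day.

0.711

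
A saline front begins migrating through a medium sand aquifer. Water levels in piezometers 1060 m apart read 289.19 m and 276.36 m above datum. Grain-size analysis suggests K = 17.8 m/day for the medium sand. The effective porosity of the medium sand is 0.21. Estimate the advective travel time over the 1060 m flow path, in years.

Hydraulic gradient i = (289.19 − 276.36) / 1060 = 12.83 / 1060 = 0.01210.
Darcy flux q = K · i = 17.80 × 0.01210 = 0.2154 m/day.
Seepage velocity v = q / n_e = 0.2154 / 0.21 = 1.026 m/day.
Travel time t = L / v = 1060 / 1.026 = 1033 days = 2.829 years.

2.83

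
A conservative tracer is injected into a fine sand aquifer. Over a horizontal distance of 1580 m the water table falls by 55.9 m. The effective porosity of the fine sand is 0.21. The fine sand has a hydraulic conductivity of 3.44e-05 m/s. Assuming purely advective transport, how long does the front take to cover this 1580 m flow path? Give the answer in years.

Convert K: 3.44e-05 m/s × 86400 = 2.972 m/day.
Hydraulic gradient i = Δh / L = 55.9 / 1580 = 0.03538.
Darcy flux q = K · i = 2.972 × 0.03538 = 0.1052 m/day.
Seepage velocity v = q / n_e = 0.1052 / 0.21 = 0.5007 m/day.
Travel time t = L / v = 1580 / 0.5007 = 3155 days = 8.639 years.

8.64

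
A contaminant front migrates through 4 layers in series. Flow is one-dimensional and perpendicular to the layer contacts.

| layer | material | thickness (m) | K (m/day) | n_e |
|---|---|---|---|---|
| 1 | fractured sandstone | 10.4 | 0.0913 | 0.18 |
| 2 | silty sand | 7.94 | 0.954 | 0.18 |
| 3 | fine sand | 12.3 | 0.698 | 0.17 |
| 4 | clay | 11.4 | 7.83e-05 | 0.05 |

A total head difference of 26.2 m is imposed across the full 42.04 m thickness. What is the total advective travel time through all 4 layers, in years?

90.8

With flow normal to the layers, continuity requires the same specific discharge q through every layer.
Σ(b_i/K_i) = 10.4/0.0913 + 7.94/0.954 + 12.3/0.698 + 11.4/7.83e-05 = 1.457e+05 d.
q = Δh / Σ(b_i/K_i) = 26.2 / 1.457e+05 = 0.0001798 m/day.
In each layer the seepage velocity is v_i = q/n_i, so the layer transit time is t_i = b_i·n_i / q:
  layer 1 (fractured sandstone): t_1 = 10.4 × 0.18 / 0.0001798 = 10413 d
  layer 2 (silty sand): t_2 = 7.94 × 0.18 / 0.0001798 = 7950 d
  layer 3 (fine sand): t_3 = 12.3 × 0.17 / 0.0001798 = 11631 d
  layer 4 (clay): t_4 = 11.4 × 0.05 / 0.0001798 = 3171 d
Total t = Σ t_i = 33164 days = 90.80 years.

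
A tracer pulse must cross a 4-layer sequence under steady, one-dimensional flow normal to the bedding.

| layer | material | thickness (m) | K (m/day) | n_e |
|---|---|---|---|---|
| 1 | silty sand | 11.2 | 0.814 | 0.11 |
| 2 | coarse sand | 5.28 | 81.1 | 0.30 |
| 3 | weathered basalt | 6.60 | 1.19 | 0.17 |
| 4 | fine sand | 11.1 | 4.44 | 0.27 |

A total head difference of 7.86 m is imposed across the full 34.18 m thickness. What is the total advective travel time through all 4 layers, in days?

With flow normal to the layers, continuity requires the same specific discharge q through every layer.
Σ(b_i/K_i) = 11.2/0.814 + 5.28/81.1 + 6.60/1.19 + 11.1/4.44 = 21.87 d.
q = Δh / Σ(b_i/K_i) = 7.86 / 21.87 = 0.3594 m/day.
In each layer the seepage velocity is v_i = q/n_i, so the layer transit time is t_i = b_i·n_i / q:
  layer 1 (silty sand): t_1 = 11.2 × 0.11 / 0.3594 = 3.428 d
  layer 2 (coarse sand): t_2 = 5.28 × 0.30 / 0.3594 = 4.407 d
  layer 3 (weathered basalt): t_3 = 6.60 × 0.17 / 0.3594 = 3.122 d
  layer 4 (fine sand): t_4 = 11.1 × 0.27 / 0.3594 = 8.339 d
Total t = Σ t_i = 19.30 days.

19.3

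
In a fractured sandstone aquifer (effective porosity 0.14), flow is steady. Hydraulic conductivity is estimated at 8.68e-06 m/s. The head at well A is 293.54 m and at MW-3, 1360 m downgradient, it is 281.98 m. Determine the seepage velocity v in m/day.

Convert K: 8.68e-06 m/s × 86400 = 0.7500 m/day.
Hydraulic gradient i = (293.54 − 281.98) / 1360 = 11.56 / 1360 = 0.008500.
Darcy flux q = K · i = 0.7500 × 0.008500 = 0.006375 m/day.
Seepage velocity v = q / n_e = 0.006375 / 0.14 = 0.04553 m/day.

0.0455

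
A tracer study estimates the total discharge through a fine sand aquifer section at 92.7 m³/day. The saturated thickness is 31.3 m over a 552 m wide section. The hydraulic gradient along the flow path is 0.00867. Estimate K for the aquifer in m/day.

Cross-sectional area A = 552 × 31.3 = 17278 m².
Hydraulic gradient i = 0.00867.
From Q = K·A·i, K = Q / (A·i) = 92.7 / (17278 × 0.008670) = 0.6188 m/day.

0.619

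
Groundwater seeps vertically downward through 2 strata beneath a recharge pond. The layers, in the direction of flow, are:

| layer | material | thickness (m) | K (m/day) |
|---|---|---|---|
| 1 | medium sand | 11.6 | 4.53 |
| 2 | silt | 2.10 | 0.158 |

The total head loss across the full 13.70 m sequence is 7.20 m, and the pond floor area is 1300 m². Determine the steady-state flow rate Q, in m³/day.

Flow is perpendicular to layering, so the layers act in series and the equivalent K is the thickness-weighted harmonic mean.
Total thickness L = 11.6 + 2.10 = 13.70 m.
Σ(b_i/K_i) = 11.6/4.53 + 2.10/0.158 = 15.85 d.
K_eq = L / Σ(b_i/K_i) = 13.70 / 15.85 = 0.8643 m/day.
Q = K_eq · A · (Δh/L) = 0.8643 × 1300 × (7.20/13.70) = 590.5 m³/day.

590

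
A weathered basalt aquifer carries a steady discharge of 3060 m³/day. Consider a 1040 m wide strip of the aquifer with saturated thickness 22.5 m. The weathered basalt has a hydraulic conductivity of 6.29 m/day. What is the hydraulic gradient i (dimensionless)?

Cross-sectional area A = 1040 × 22.5 = 23400 m².
From Q = K·A·i, i = Q / (K·A) = 3060 / (6.290 × 23400) = 0.02079.

0.0208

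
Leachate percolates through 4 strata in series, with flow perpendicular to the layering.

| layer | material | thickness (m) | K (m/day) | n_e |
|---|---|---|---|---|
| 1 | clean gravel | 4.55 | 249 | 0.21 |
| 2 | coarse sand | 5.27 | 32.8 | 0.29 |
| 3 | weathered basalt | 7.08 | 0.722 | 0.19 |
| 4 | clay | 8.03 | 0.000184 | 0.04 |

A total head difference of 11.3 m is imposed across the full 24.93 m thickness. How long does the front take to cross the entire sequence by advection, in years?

With flow normal to the layers, continuity requires the same specific discharge q through every layer.
Σ(b_i/K_i) = 4.55/249 + 5.27/32.8 + 7.08/0.722 + 8.03/0.000184 = 43651 d.
q = Δh / Σ(b_i/K_i) = 11.3 / 43651 = 0.0002589 m/day.
In each layer the seepage velocity is v_i = q/n_i, so the layer transit time is t_i = b_i·n_i / q:
  layer 1 (clean gravel): t_1 = 4.55 × 0.21 / 0.0002589 = 3691 d
  layer 2 (coarse sand): t_2 = 5.27 × 0.29 / 0.0002589 = 5904 d
  layer 3 (weathered basalt): t_3 = 7.08 × 0.19 / 0.0002589 = 5196 d
  layer 4 (clay): t_4 = 8.03 × 0.04 / 0.0002589 = 1241 d
Total t = Σ t_i = 16032 days = 43.89 years.

43.9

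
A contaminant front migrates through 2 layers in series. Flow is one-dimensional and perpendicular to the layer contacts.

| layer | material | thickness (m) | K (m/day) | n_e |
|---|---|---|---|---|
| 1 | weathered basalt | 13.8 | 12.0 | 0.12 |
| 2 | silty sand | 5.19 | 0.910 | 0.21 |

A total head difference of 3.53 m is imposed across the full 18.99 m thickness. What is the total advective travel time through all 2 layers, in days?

With flow normal to the layers, continuity requires the same specific discharge q through every layer.
Σ(b_i/K_i) = 13.8/12.0 + 5.19/0.910 = 6.853 d.
q = Δh / Σ(b_i/K_i) = 3.53 / 6.853 = 0.5151 m/day.
In each layer the seepage velocity is v_i = q/n_i, so the layer transit time is t_i = b_i·n_i / q:
  layer 1 (weathered basalt): t_1 = 13.8 × 0.12 / 0.5151 = 3.215 d
  layer 2 (silty sand): t_2 = 5.19 × 0.21 / 0.5151 = 2.116 d
Total t = Σ t_i = 5.331 days.

5.33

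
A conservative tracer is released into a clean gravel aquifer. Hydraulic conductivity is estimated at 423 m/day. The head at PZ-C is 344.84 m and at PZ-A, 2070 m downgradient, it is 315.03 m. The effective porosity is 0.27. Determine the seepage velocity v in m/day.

22.6

Hydraulic gradient i = (344.84 − 315.03) / 2070 = 29.81 / 2070 = 0.01440.
Darcy flux q = K · i = 423.0 × 0.01440 = 6.092 m/day.
Seepage velocity v = q / n_e = 6.092 / 0.27 = 22.56 m/day.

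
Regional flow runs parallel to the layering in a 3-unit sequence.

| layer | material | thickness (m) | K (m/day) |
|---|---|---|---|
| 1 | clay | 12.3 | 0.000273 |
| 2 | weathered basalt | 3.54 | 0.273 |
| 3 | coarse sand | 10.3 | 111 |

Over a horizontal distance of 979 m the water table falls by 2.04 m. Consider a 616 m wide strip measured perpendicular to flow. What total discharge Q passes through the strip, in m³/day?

1470

Flow is parallel to layering, so each bed carries its own Darcy discharge and the transmissivities add.
Σ(K_i·b_i) = 0.000273×12.3 + 0.273×3.54 + 111×10.3 = 1144 m²/day.
Hydraulic gradient i = Δh / L = 2.04 / 979 = 0.002084.
Q = Σ(K_i·b_i) · W · i = 1144 × 616 × 0.002084 = 1469 m³/day.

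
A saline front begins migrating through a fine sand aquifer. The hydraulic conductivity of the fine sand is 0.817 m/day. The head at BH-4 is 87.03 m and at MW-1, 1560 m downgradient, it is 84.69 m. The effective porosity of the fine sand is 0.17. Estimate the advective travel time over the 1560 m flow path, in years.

592

Hydraulic gradient i = (87.03 − 84.69) / 1560 = 2.34 / 1560 = 0.001500.
Darcy flux q = K · i = 0.8170 × 0.001500 = 0.001225 m/day.
Seepage velocity v = q / n_e = 0.001225 / 0.17 = 0.007209 m/day.
Travel time t = L / v = 1560 / 0.007209 = 2.164e+05 days = 592.5 years.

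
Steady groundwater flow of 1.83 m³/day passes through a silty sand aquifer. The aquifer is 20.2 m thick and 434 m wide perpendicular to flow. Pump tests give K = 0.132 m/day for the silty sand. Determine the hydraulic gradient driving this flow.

0.00158

Cross-sectional area A = 434 × 20.2 = 8767 m².
From Q = K·A·i, i = Q / (K·A) = 1.83 / (0.1320 × 8767) = 0.001581.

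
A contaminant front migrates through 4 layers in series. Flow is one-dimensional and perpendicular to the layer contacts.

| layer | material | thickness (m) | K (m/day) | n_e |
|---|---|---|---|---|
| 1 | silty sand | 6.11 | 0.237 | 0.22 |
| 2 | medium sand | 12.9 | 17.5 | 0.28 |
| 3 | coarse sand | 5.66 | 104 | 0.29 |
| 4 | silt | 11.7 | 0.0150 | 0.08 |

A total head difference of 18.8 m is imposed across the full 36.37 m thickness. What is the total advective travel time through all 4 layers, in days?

With flow normal to the layers, continuity requires the same specific discharge q through every layer.
Σ(b_i/K_i) = 6.11/0.237 + 12.9/17.5 + 5.66/104 + 11.7/0.0150 = 806.6 d.
q = Δh / Σ(b_i/K_i) = 18.8 / 806.6 = 0.02331 m/day.
In each layer the seepage velocity is v_i = q/n_i, so the layer transit time is t_i = b_i·n_i / q:
  layer 1 (silty sand): t_1 = 6.11 × 0.22 / 0.02331 = 57.67 d
  layer 2 (medium sand): t_2 = 12.9 × 0.28 / 0.02331 = 155.0 d
  layer 3 (coarse sand): t_3 = 5.66 × 0.29 / 0.02331 = 70.42 d
  layer 4 (silt): t_4 = 11.7 × 0.08 / 0.02331 = 40.16 d
Total t = Σ t_i = 323.2 days.

323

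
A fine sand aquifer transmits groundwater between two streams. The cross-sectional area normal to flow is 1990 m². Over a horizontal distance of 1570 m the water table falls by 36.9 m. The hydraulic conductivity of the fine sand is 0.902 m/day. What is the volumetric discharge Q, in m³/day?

Hydraulic gradient i = Δh / L = 36.9 / 1570 = 0.02350.
Darcy's law: Q = K · A · i = 0.9020 × 1990 × 0.02350 = 42.19 m³/day.

42.2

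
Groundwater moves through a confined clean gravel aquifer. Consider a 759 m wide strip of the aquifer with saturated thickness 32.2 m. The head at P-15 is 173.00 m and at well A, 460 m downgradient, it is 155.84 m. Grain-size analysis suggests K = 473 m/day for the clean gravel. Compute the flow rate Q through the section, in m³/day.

431000

Cross-sectional area A = 759 × 32.2 = 24440 m².
Hydraulic gradient i = (173.00 − 155.84) / 460 = 17.16 / 460 = 0.03730.
Darcy's law: Q = K · A · i = 473.0 × 24440 × 0.03730 = 4.312e+05 m³/day.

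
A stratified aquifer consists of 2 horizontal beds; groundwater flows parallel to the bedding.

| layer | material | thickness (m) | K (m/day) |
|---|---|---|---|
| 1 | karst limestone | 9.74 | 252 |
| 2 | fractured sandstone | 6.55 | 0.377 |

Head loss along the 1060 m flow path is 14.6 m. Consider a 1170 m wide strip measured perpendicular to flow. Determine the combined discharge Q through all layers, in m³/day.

39600

Flow is parallel to layering, so each bed carries its own Darcy discharge and the transmissivities add.
Σ(K_i·b_i) = 252×9.74 + 0.377×6.55 = 2457 m²/day.
Hydraulic gradient i = Δh / L = 14.6 / 1060 = 0.01377.
Q = Σ(K_i·b_i) · W · i = 2457 × 1170 × 0.01377 = 39594 m³/day.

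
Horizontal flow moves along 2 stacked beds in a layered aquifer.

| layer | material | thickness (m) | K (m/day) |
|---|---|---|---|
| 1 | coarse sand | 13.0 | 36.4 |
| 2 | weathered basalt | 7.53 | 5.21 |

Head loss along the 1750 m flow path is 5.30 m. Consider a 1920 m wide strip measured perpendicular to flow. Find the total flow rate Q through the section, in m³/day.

2980

Flow is parallel to layering, so each bed carries its own Darcy discharge and the transmissivities add.
Σ(K_i·b_i) = 36.4×13.0 + 5.21×7.53 = 512.4 m²/day.
Hydraulic gradient i = Δh / L = 5.30 / 1750 = 0.003029.
Q = Σ(K_i·b_i) · W · i = 512.4 × 1920 × 0.003029 = 2980 m³/day.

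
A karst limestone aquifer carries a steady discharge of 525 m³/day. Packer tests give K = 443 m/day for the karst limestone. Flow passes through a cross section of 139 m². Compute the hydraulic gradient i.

From Q = K·A·i, i = Q / (K·A) = 525 / (443.0 × 139.0) = 0.008526.

0.00853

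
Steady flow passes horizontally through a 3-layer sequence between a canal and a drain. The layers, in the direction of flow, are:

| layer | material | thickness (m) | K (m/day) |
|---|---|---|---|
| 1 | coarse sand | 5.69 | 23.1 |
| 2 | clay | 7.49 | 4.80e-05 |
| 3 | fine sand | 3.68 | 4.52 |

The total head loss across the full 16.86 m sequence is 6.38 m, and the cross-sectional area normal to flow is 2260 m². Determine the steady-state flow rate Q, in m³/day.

0.0924

Flow is perpendicular to layering, so the layers act in series and the equivalent K is the thickness-weighted harmonic mean.
Total thickness L = 5.69 + 7.49 + 3.68 = 16.86 m.
Σ(b_i/K_i) = 5.69/23.1 + 7.49/4.80e-05 + 3.68/4.52 = 1.560e+05 d.
K_eq = L / Σ(b_i/K_i) = 16.86 / 1.560e+05 = 0.0001080 m/day.
Q = K_eq · A · (Δh/L) = 0.0001080 × 2260 × (6.38/16.86) = 0.09240 m³/day.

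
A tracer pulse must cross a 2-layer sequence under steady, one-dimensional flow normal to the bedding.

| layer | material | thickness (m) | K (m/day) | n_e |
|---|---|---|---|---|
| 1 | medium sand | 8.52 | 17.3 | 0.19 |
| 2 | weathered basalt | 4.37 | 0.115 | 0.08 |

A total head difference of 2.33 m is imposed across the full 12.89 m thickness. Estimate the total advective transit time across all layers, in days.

32.5

With flow normal to the layers, continuity requires the same specific discharge q through every layer.
Σ(b_i/K_i) = 8.52/17.3 + 4.37/0.115 = 38.49 d.
q = Δh / Σ(b_i/K_i) = 2.33 / 38.49 = 0.06053 m/day.
In each layer the seepage velocity is v_i = q/n_i, so the layer transit time is t_i = b_i·n_i / q:
  layer 1 (medium sand): t_1 = 8.52 × 0.19 / 0.06053 = 26.74 d
  layer 2 (weathered basalt): t_2 = 4.37 × 0.08 / 0.06053 = 5.776 d
Total t = Σ t_i = 32.52 days.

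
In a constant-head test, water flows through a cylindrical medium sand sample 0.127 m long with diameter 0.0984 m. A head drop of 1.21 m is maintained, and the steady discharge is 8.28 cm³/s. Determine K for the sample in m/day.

Cross-sectional area A = π·(d/2)² = π × (0.0984/2)² = 0.007605 m².
Convert discharge: 8.28 cm³/s = 8.280e-06 m³/s.
Darcy's law rearranged: K = Q·L / (A·Δh) = 8.280e-06 × 0.127 / (0.007605 × 1.21) = 0.0001143 m/s = 9.874 m/day.

9.87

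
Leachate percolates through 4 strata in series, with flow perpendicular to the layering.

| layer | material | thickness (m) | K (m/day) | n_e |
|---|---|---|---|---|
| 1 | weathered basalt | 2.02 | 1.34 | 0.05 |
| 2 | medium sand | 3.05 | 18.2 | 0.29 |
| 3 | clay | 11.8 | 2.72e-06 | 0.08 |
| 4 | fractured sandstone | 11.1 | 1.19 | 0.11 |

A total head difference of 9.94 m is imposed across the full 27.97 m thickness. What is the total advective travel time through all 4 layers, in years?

3760

With flow normal to the layers, continuity requires the same specific discharge q through every layer.
Σ(b_i/K_i) = 2.02/1.34 + 3.05/18.2 + 11.8/2.72e-06 + 11.1/1.19 = 4.338e+06 d.
q = Δh / Σ(b_i/K_i) = 9.94 / 4.338e+06 = 2.291e-06 m/day.
In each layer the seepage velocity is v_i = q/n_i, so the layer transit time is t_i = b_i·n_i / q:
  layer 1 (weathered basalt): t_1 = 2.02 × 0.05 / 2.291e-06 = 44081 d
  layer 2 (medium sand): t_2 = 3.05 × 0.29 / 2.291e-06 = 3.860e+05 d
  layer 3 (clay): t_3 = 11.8 × 0.08 / 2.291e-06 = 4.120e+05 d
  layer 4 (fractured sandstone): t_4 = 11.1 × 0.11 / 2.291e-06 = 5.329e+05 d
Total t = Σ t_i = 1.375e+06 days = 3765 years.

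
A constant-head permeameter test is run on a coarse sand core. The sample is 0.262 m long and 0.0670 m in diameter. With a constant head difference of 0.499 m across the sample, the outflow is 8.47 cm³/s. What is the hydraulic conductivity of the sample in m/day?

Cross-sectional area A = π·(d/2)² = π × (0.0670/2)² = 0.003526 m².
Convert discharge: 8.47 cm³/s = 8.470e-06 m³/s.
Darcy's law rearranged: K = Q·L / (A·Δh) = 8.470e-06 × 0.262 / (0.003526 × 0.499) = 0.001261 m/s = 109.0 m/day.

109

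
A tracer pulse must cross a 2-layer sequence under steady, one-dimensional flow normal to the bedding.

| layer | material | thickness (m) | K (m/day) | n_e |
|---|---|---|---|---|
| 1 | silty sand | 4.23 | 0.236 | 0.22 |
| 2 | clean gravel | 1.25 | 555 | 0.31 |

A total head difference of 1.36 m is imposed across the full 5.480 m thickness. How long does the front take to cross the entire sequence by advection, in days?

With flow normal to the layers, continuity requires the same specific discharge q through every layer.
Σ(b_i/K_i) = 4.23/0.236 + 1.25/555 = 17.93 d.
q = Δh / Σ(b_i/K_i) = 1.36 / 17.93 = 0.07587 m/day.
In each layer the seepage velocity is v_i = q/n_i, so the layer transit time is t_i = b_i·n_i / q:
  layer 1 (silty sand): t_1 = 4.23 × 0.22 / 0.07587 = 12.27 d
  layer 2 (clean gravel): t_2 = 1.25 × 0.31 / 0.07587 = 5.108 d
Total t = Σ t_i = 17.37 days.

17.4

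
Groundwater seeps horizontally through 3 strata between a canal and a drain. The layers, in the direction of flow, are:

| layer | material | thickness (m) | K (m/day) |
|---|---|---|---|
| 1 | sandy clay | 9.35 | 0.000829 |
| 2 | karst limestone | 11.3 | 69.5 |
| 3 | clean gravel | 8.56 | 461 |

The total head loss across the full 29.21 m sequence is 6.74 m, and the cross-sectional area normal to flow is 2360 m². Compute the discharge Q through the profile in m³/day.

1.41

Flow is perpendicular to layering, so the layers act in series and the equivalent K is the thickness-weighted harmonic mean.
Total thickness L = 9.35 + 11.3 + 8.56 = 29.21 m.
Σ(b_i/K_i) = 9.35/0.000829 + 11.3/69.5 + 8.56/461 = 11279 d.
K_eq = L / Σ(b_i/K_i) = 29.21 / 11279 = 0.002590 m/day.
Q = K_eq · A · (Δh/L) = 0.002590 × 2360 × (6.74/29.21) = 1.410 m³/day.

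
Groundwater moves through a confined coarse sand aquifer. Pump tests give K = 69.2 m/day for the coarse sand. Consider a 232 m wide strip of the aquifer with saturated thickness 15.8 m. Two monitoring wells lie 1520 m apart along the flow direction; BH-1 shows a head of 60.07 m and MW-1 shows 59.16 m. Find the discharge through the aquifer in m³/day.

Cross-sectional area A = 232 × 15.8 = 3666 m².
Hydraulic gradient i = (60.07 − 59.16) / 1520 = 0.91 / 1520 = 0.0005987.
Darcy's law: Q = K · A · i = 69.20 × 3666 × 0.0005987 = 151.9 m³/day.

152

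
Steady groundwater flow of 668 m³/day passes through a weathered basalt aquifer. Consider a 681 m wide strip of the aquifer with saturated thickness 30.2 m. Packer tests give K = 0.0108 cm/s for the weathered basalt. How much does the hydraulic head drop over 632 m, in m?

Convert K: 0.0108 cm/s × 864 = 9.331 m/day.
Cross-sectional area A = 681 × 30.2 = 20566 m².
From Q = K·A·i, i = Q / (K·A) = 668 / (9.331 × 20566) = 0.003481.
Head loss Δh = i · L = 0.003481 × 632 = 2.200 m.

2.20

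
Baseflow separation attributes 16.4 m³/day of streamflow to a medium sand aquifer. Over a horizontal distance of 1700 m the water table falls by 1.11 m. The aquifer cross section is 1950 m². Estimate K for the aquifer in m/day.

12.9

Hydraulic gradient i = Δh / L = 1.11 / 1700 = 0.0006529.
From Q = K·A·i, K = Q / (A·i) = 16.4 / (1950 × 0.0006529) = 12.88 m/day.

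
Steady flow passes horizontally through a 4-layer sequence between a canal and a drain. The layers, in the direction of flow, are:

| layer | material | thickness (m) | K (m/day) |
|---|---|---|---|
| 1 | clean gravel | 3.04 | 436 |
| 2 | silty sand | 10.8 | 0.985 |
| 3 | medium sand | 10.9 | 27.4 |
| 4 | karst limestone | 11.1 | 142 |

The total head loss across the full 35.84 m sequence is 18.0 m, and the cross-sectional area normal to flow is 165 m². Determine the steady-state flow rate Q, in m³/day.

259

Flow is perpendicular to layering, so the layers act in series and the equivalent K is the thickness-weighted harmonic mean.
Total thickness L = 3.04 + 10.8 + 10.9 + 11.1 = 35.84 m.
Σ(b_i/K_i) = 3.04/436 + 10.8/0.985 + 10.9/27.4 + 11.1/142 = 11.45 d.
K_eq = L / Σ(b_i/K_i) = 35.84 / 11.45 = 3.131 m/day.
Q = K_eq · A · (Δh/L) = 3.131 × 165 × (18.0/35.84) = 259.4 m³/day.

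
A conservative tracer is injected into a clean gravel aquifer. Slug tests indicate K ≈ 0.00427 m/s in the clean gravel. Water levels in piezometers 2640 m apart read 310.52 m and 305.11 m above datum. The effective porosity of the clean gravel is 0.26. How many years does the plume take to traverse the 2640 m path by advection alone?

2.49

Convert K: 0.00427 m/s × 86400 = 368.9 m/day.
Hydraulic gradient i = (310.52 − 305.11) / 2640 = 5.41 / 2640 = 0.002049.
Darcy flux q = K · i = 368.9 × 0.002049 = 0.7560 m/day.
Seepage velocity v = q / n_e = 0.7560 / 0.26 = 2.908 m/day.
Travel time t = L / v = 2640 / 2.908 = 907.9 days = 2.486 years.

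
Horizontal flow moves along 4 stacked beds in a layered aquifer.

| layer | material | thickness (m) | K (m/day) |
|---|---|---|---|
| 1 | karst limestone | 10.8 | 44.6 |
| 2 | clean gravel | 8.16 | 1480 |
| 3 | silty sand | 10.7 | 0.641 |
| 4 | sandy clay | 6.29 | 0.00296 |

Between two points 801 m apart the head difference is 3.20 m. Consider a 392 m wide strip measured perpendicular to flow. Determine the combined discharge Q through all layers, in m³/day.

19700

Flow is parallel to layering, so each bed carries its own Darcy discharge and the transmissivities add.
Σ(K_i·b_i) = 44.6×10.8 + 1480×8.16 + 0.641×10.7 + 0.00296×6.29 = 12565 m²/day.
Hydraulic gradient i = Δh / L = 3.20 / 801 = 0.003995.
Q = Σ(K_i·b_i) · W · i = 12565 × 392 × 0.003995 = 19678 m³/day.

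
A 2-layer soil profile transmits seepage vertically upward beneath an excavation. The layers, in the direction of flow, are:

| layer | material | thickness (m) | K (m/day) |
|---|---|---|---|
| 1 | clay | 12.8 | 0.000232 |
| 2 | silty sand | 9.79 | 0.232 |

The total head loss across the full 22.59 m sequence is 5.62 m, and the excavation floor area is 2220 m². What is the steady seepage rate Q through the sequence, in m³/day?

Flow is perpendicular to layering, so the layers act in series and the equivalent K is the thickness-weighted harmonic mean.
Total thickness L = 12.8 + 9.79 = 22.59 m.
Σ(b_i/K_i) = 12.8/0.000232 + 9.79/0.232 = 55215 d.
K_eq = L / Σ(b_i/K_i) = 22.59 / 55215 = 0.0004091 m/day.
Q = K_eq · A · (Δh/L) = 0.0004091 × 2220 × (5.62/22.59) = 0.2260 m³/day.

0.226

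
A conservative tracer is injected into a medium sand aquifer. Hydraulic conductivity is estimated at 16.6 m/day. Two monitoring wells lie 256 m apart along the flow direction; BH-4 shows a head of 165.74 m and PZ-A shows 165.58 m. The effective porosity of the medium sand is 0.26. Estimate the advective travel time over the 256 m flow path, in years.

17.6

Hydraulic gradient i = (165.74 − 165.58) / 256 = 0.16 / 256 = 0.0006250.
Darcy flux q = K · i = 16.60 × 0.0006250 = 0.01038 m/day.
Seepage velocity v = q / n_e = 0.01038 / 0.26 = 0.03990 m/day.
Travel time t = L / v = 256 / 0.03990 = 6415 days = 17.56 years.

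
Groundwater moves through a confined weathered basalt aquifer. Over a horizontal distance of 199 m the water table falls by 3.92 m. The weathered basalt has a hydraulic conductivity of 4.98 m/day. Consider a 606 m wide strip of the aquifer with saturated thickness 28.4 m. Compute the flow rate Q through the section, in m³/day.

Cross-sectional area A = 606 × 28.4 = 17210 m².
Hydraulic gradient i = Δh / L = 3.92 / 199 = 0.01970.
Darcy's law: Q = K · A · i = 4.980 × 17210 × 0.01970 = 1688 m³/day.

1690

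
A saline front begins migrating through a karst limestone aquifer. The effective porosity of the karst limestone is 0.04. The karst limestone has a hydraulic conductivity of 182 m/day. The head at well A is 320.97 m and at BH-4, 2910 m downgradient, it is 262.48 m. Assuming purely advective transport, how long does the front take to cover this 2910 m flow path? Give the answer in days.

31.8

Hydraulic gradient i = (320.97 − 262.48) / 2910 = 58.49 / 2910 = 0.02010.
Darcy flux q = K · i = 182.0 × 0.02010 = 3.658 m/day.
Seepage velocity v = q / n_e = 3.658 / 0.04 = 91.45 m/day.
Travel time t = L / v = 2910 / 91.45 = 31.82 days.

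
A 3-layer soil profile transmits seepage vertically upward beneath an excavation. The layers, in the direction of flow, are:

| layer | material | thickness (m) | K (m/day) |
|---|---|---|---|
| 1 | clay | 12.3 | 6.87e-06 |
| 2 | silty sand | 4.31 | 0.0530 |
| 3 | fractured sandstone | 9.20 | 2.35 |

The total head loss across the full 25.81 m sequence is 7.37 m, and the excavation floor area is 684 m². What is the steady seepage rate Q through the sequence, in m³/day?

Flow is perpendicular to layering, so the layers act in series and the equivalent K is the thickness-weighted harmonic mean.
Total thickness L = 12.3 + 4.31 + 9.20 = 25.81 m.
Σ(b_i/K_i) = 12.3/6.87e-06 + 4.31/0.0530 + 9.20/2.35 = 1.790e+06 d.
K_eq = L / Σ(b_i/K_i) = 25.81 / 1.790e+06 = 1.442e-05 m/day.
Q = K_eq · A · (Δh/L) = 1.442e-05 × 684 × (7.37/25.81) = 0.002815 m³/day.

0.00282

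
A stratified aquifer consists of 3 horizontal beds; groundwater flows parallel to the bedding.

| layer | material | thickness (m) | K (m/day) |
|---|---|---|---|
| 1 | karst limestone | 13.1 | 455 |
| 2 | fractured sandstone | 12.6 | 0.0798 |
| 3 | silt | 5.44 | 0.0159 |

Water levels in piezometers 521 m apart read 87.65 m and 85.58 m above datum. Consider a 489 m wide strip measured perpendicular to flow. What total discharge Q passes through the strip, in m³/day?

11600

Flow is parallel to layering, so each bed carries its own Darcy discharge and the transmissivities add.
Σ(K_i·b_i) = 455×13.1 + 0.0798×12.6 + 0.0159×5.44 = 5962 m²/day.
Hydraulic gradient i = (87.65 − 85.58) / 521 = 2.07 / 521 = 0.003973.
Q = Σ(K_i·b_i) · W · i = 5962 × 489 × 0.003973 = 11583 m³/day.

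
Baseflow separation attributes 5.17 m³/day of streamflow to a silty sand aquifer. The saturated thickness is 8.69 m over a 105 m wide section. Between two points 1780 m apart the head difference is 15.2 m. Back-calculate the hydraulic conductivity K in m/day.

Cross-sectional area A = 105 × 8.69 = 912.4 m².
Hydraulic gradient i = Δh / L = 15.2 / 1780 = 0.008539.
From Q = K·A·i, K = Q / (A·i) = 5.17 / (912.4 × 0.008539) = 0.6635 m/day.

0.664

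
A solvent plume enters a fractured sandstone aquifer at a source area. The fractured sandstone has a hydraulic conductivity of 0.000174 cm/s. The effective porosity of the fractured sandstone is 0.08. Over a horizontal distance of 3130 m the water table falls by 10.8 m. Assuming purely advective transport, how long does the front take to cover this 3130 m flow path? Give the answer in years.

Convert K: 0.000174 cm/s × 864 = 0.1503 m/day.
Hydraulic gradient i = Δh / L = 10.8 / 3130 = 0.003450.
Darcy flux q = K · i = 0.1503 × 0.003450 = 0.0005187 m/day.
Seepage velocity v = q / n_e = 0.0005187 / 0.08 = 0.006484 m/day.
Travel time t = L / v = 3130 / 0.006484 = 4.827e+05 days = 1322 years.

1320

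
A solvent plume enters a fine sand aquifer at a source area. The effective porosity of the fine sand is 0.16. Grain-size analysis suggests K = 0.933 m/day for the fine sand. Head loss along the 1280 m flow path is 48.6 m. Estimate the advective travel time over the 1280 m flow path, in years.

15.8

Hydraulic gradient i = Δh / L = 48.6 / 1280 = 0.03797.
Darcy flux q = K · i = 0.9330 × 0.03797 = 0.03542 m/day.
Seepage velocity v = q / n_e = 0.03542 / 0.16 = 0.2214 m/day.
Travel time t = L / v = 1280 / 0.2214 = 5781 days = 15.83 years.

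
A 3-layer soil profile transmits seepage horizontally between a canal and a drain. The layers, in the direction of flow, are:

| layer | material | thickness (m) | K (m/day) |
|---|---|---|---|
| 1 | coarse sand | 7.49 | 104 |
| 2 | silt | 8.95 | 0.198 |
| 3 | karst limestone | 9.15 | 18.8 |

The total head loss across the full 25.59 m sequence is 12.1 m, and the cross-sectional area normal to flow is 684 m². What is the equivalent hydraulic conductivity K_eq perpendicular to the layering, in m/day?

Flow is perpendicular to layering, so the layers act in series and the equivalent K is the thickness-weighted harmonic mean.
Total thickness L = 7.49 + 8.95 + 9.15 = 25.59 m.
Σ(b_i/K_i) = 7.49/104 + 8.95/0.198 + 9.15/18.8 = 45.76 d.
K_eq = L / Σ(b_i/K_i) = 25.59 / 45.76 = 0.5592 m/day.

0.559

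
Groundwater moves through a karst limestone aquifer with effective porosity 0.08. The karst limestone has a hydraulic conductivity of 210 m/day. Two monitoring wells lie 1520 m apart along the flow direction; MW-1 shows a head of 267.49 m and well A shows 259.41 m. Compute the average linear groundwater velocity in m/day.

Hydraulic gradient i = (267.49 − 259.41) / 1520 = 8.08 / 1520 = 0.005316.
Darcy flux q = K · i = 210.0 × 0.005316 = 1.116 m/day.
Seepage velocity v = q / n_e = 1.116 / 0.08 = 13.95 m/day.

14.0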